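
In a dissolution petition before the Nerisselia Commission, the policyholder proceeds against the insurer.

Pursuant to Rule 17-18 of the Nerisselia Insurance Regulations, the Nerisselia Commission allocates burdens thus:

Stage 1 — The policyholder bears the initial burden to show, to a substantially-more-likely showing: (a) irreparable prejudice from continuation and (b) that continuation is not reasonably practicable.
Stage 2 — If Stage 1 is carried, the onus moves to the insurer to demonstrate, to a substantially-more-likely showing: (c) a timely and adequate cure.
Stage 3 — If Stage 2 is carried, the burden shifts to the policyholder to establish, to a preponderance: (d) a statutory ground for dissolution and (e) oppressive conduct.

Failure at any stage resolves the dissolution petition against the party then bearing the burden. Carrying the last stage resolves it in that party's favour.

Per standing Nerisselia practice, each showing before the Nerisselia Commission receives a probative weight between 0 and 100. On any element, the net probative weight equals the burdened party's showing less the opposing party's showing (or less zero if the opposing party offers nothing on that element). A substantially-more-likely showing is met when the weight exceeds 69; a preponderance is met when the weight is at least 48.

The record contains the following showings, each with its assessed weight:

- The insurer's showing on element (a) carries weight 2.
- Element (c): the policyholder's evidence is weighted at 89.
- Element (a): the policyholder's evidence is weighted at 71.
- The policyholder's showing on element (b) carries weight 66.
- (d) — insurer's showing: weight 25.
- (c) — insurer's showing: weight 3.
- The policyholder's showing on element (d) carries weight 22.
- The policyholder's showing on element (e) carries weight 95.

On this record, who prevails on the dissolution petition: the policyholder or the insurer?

Stage 1 — burden on policyholder; standard: a substantially-more-likely showing (weight exceeds 69).
    (a): 71 − 2 = 69 ≤ 69 [not met]
    (b): 66 ≤ 69 [not met]
  Stage 1 not carried; the policyholder fails its burden.
The analysis ends at Stage 1; the insurer prevails.

insurer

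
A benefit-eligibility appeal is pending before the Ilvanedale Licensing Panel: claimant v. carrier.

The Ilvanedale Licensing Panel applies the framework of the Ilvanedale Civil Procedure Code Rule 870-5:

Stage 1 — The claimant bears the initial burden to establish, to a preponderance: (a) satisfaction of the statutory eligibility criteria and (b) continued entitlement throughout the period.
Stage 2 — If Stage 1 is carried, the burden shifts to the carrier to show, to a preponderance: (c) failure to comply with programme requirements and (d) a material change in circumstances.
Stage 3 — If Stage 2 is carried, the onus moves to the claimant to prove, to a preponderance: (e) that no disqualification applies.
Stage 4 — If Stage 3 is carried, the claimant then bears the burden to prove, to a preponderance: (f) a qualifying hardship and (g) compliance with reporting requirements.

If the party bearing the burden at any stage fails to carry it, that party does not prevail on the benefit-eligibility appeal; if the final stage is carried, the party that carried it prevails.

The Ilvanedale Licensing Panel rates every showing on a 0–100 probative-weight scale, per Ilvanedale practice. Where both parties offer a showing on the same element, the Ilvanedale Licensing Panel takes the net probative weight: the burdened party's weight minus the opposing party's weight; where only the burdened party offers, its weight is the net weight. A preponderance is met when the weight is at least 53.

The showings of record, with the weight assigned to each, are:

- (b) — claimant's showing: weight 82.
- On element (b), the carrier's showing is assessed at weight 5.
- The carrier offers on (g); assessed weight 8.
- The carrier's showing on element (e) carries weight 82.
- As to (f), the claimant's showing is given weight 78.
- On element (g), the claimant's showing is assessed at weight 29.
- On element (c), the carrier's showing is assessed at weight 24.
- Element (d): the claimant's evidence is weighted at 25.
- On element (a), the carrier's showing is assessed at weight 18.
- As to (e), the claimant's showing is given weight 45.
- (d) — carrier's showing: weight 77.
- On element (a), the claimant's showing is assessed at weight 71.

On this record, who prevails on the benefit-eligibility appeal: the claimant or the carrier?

Stage 1 — burden on claimant; standard: a preponderance (weight is at least 53).
    (a): 71 − 18 = 53 ≥ 53 [met]
    (b): 82 − 5 = 77 ≥ 53 [met]
  All elements met. The burden passes to the carrier.
Stage 2 — burden on carrier; standard: a preponderance (weight is at least 53).
    (c): 24 < 53 [not met]
    (d): 77 − 25 = 52 < 53 [not met]
  Not every element is met, so the carrier fails to carry Stage 2.
The claimant prevails.

claimant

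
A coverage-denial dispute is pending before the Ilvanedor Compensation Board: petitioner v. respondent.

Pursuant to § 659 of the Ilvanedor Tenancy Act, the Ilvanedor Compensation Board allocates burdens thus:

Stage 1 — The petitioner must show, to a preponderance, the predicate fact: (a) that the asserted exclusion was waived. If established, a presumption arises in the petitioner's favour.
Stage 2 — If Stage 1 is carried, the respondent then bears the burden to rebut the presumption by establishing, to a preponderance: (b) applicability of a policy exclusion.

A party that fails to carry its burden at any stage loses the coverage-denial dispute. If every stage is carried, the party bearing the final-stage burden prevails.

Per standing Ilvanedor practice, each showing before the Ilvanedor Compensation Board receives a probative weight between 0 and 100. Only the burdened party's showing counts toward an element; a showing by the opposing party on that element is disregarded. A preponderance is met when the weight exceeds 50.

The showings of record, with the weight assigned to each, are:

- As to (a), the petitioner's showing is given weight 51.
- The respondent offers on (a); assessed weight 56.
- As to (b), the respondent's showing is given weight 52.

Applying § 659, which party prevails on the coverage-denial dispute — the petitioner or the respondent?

At Stage 1 the petitioner must meet a preponderance (weight exceeds 50): on (a) the weight is 51 (the respondent's 56 is given no effect), > 50, so (a) meets the standard.
  All elements met. The burden passes to the respondent.
At Stage 2 the respondent must meet a preponderance (weight exceeds 50): on (b) the weight is 52, which does exceed 50, so (b) meets the standard.
  Stage 2 carried; the final stage is satisfied.
Every stage carried; the respondent prevails.

respondent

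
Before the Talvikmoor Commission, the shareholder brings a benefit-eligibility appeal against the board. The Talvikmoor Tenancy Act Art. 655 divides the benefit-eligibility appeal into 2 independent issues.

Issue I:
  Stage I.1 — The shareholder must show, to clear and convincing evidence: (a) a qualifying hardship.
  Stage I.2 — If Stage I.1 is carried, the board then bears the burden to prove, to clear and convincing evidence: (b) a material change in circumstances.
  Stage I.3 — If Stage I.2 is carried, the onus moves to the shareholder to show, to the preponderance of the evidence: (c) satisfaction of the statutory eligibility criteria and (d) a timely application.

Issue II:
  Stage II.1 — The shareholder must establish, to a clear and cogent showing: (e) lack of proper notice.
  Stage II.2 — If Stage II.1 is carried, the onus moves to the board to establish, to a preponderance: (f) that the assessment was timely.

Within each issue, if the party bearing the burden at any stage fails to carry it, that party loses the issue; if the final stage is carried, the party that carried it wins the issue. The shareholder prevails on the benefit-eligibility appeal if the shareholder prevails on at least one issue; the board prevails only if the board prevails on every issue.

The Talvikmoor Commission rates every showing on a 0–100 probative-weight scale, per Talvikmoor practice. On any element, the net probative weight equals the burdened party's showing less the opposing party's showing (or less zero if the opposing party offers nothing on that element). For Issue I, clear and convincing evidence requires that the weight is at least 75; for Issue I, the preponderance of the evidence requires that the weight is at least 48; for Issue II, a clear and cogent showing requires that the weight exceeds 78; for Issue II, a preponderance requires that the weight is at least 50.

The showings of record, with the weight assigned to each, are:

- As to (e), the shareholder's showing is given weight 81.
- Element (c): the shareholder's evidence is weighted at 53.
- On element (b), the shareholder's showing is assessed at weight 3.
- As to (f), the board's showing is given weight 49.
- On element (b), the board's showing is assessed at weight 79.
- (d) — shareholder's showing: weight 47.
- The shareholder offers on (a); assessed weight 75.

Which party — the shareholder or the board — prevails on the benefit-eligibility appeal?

— Issue I —
At Stage I.1 the shareholder must meet clear and convincing evidence (weight is at least 75): on (a) the weight is 75, ≥ 75, so (a) meets the standard.
  Stage I.1 carried; the burden shifts to the board.
At Stage I.2 the board must meet clear and convincing evidence (weight is at least 75): on (b) the weight is 79 less the opposing 3 gives net 76, which does reach 75, so (b) meets the standard.
  Stage I.2 is satisfied; the onus moves to the shareholder.
At Stage I.3 the shareholder must meet the preponderance of the evidence (weight is at least 48): on (c) the weight is 53, ≥ 48, so (c) meets the standard; on (d) the weight is 47, which does not reach 48, so (d) does not meet the standard.
  Stage I.3 not carried; the shareholder fails its burden.
The board prevails on this issue.
— Issue II —
Stage II.1 (shareholder, a clear and cogent showing, weight exceeds 78): (e) 81 > 78 — meets.
  The shareholder carries Stage II.1; the board now bears the burden.
Stage II.2 (board, a preponderance, weight is at least 50): (f) 49 < 50 — fails.
  Not every element is met, so the board fails to carry Stage II.2.
The analysis ends at Stage II.2; the shareholder prevails on this issue.
Per-issue: Issue I → board; Issue II → shareholder. The shareholder must prevail on at least one issue; overall, the shareholder prevails.

shareholder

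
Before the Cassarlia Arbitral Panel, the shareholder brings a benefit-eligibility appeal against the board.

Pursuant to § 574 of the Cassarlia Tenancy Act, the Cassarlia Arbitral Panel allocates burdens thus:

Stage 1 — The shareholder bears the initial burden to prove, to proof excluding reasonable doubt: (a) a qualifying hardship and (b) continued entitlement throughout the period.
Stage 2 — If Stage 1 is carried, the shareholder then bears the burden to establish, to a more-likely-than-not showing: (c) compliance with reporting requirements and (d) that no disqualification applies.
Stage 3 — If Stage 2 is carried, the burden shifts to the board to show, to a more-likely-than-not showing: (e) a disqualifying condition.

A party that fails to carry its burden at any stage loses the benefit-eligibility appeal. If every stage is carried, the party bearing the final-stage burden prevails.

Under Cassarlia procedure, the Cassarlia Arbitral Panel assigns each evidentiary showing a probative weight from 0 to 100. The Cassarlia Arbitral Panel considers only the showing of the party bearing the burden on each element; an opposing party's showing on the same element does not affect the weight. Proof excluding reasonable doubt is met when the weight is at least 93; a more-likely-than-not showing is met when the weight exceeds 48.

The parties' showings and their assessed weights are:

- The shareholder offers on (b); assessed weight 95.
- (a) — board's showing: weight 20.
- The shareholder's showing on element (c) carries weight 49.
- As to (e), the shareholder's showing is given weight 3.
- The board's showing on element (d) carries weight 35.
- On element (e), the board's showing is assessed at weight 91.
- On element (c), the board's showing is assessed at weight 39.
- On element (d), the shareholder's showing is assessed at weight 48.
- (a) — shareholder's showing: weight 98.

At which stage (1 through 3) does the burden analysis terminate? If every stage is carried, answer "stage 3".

stage 2

Stage 1 — burden on shareholder; standard: proof excluding reasonable doubt (weight is at least 93).
    (a): 98 (board's 20 disregarded) ≥ 93 [met]
    (b): 95 ≥ 93 [met]
  Stage 1 carried; the burden remains with the shareholder.
Stage 2 — burden on shareholder; standard: a more-likely-than-not showing (weight exceeds 48).
    (c): 49 (board's 39 disregarded) > 48 [met]
    (d): 48 (board's 35 disregarded) ≤ 48 [not met]
  Not every element is met, so the shareholder fails to carry Stage 2.
So the board prevails.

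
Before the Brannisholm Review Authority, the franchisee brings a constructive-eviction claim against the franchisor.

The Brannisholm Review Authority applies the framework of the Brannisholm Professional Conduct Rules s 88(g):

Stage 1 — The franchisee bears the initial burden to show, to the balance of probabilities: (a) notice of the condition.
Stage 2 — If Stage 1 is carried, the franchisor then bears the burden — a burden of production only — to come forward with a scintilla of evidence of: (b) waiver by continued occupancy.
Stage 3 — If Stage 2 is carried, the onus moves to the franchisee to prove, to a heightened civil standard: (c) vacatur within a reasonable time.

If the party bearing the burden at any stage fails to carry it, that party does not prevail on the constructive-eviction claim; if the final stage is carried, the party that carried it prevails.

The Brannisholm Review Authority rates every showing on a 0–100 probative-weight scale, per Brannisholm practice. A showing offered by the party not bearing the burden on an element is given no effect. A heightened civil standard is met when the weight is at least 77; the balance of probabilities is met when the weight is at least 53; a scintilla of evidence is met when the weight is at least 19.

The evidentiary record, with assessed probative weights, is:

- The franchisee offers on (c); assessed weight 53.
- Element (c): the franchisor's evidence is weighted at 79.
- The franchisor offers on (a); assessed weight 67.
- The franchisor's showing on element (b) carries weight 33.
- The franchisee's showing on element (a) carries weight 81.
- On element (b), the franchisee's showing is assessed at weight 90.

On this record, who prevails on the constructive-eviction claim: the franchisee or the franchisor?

franchisor

Stage 1 (franchisee, the balance of probabilities, weight is at least 53): (a) 81 (franchisor's 67 disregarded) ≥ 53 — meets.
  Stage 1 is satisfied; the onus moves to the franchisor.
Stage 2 (franchisor, a scintilla of evidence, weight is at least 19): (b) 33 (franchisee's 90 disregarded) ≥ 19 — meets.
  The franchisor carries Stage 2; the franchisee now bears the burden.
Stage 3 (franchisee, a heightened civil standard, weight is at least 77): (c) 53 (franchisor's 79 disregarded) < 77 — fails.
  Not every element is met, so the franchisee fails to carry Stage 3.
The franchisor prevails.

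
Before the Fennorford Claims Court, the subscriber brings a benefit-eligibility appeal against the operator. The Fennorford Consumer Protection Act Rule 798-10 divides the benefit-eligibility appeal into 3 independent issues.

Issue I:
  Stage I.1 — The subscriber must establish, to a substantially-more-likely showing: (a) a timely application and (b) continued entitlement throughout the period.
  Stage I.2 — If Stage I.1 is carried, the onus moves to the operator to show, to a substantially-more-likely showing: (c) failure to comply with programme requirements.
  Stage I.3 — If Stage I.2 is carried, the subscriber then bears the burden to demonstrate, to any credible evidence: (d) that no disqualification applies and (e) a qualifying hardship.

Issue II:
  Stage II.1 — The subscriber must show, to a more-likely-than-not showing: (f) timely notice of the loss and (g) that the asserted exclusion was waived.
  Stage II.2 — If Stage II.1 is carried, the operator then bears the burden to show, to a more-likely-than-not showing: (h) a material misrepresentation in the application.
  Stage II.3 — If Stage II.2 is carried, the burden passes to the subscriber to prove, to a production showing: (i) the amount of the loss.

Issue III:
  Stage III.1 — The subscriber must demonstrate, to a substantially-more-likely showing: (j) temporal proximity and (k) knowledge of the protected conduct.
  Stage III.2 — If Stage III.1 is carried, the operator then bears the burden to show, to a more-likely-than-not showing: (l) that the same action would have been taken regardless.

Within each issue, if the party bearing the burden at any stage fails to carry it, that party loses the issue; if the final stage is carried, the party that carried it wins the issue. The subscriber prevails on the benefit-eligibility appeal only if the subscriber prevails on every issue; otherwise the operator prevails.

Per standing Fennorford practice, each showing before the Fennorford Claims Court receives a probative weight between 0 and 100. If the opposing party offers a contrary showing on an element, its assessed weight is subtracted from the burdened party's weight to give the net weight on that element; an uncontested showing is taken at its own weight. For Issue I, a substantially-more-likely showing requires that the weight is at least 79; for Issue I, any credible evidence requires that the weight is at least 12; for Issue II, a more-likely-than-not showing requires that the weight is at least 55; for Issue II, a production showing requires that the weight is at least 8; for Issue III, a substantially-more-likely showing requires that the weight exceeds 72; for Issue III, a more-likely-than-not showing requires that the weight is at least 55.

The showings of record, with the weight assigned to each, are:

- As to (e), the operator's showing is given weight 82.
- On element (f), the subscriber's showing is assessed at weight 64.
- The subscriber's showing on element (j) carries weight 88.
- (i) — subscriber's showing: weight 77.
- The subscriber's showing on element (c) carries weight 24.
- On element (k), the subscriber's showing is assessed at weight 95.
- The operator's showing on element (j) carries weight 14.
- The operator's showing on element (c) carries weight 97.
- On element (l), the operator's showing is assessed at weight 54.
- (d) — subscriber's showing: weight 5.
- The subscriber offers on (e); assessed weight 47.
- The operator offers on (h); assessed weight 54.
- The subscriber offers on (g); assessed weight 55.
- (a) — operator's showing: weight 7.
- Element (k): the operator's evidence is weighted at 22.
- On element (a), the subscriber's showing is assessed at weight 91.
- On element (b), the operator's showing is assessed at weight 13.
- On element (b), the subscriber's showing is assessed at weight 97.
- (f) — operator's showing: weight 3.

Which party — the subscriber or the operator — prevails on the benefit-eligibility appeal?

subscriber

— Issue I —
Stage I.1 (subscriber, a substantially-more-likely showing, weight is at least 79): (a) net 91−7=84 ≥ 79 — meets; (b) net 97−13=84 ≥ 79 — meets.
  All elements met. The burden passes to the operator.
Stage I.2 (operator, a substantially-more-likely showing, weight is at least 79): (c) net 97−24=73 < 79 — fails.
  The operator does not carry Stage I.2.
The subscriber prevails on this issue.
— Issue II —
Stage II.1 (subscriber, a more-likely-than-not showing, weight is at least 55): (f) net 64−3=61 ≥ 55 — meets; (g) 55 ≥ 55 — meets.
  The subscriber carries Stage II.1; the operator now bears the burden.
Stage II.2 (operator, a more-likely-than-not showing, weight is at least 55): (h) 54 < 55 — fails.
  The operator does not carry Stage II.2.
The analysis ends at Stage II.2; the subscriber prevails on this issue.
— Issue III —
Stage III.1 — burden on subscriber; standard: a substantially-more-likely showing (weight exceeds 72).
    (j): 88 − 14 = 74 > 72 [met]
    (k): 95 − 22 = 73 > 72 [met]
  The subscriber carries Stage III.1; the operator now bears the burden.
Stage III.2 — burden on operator; standard: a more-likely-than-not showing (weight is at least 55).
    (l): 54 < 55 [not met]
  Stage III.2 not carried; the operator fails its burden.
So the subscriber prevails on this issue.
Per-issue: Issue I → subscriber; Issue II → subscriber; Issue III → subscriber. The subscriber must prevail on every issue; overall, the subscriber prevails.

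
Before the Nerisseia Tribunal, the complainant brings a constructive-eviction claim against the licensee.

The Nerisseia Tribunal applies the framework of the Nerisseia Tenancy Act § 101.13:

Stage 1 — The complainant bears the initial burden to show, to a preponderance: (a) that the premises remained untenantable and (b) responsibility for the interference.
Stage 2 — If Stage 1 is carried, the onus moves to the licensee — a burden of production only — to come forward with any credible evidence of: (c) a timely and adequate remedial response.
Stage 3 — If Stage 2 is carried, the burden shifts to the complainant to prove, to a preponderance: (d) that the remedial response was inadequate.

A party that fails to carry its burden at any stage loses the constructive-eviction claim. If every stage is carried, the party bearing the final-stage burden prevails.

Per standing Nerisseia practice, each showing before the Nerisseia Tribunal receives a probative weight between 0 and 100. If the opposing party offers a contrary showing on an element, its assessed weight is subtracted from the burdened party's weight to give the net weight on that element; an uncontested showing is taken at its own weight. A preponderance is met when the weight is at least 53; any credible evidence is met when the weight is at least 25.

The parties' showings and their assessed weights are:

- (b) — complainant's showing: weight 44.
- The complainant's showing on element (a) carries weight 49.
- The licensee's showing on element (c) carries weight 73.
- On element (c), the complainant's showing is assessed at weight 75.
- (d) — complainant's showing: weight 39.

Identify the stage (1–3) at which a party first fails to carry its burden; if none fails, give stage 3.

stage 1

Stage 1 (complainant, a preponderance, weight is at least 53): (a) 49 < 53 — fails; (b) 44 < 53 — fails.
  The complainant does not carry Stage 1.
So the licensee prevails.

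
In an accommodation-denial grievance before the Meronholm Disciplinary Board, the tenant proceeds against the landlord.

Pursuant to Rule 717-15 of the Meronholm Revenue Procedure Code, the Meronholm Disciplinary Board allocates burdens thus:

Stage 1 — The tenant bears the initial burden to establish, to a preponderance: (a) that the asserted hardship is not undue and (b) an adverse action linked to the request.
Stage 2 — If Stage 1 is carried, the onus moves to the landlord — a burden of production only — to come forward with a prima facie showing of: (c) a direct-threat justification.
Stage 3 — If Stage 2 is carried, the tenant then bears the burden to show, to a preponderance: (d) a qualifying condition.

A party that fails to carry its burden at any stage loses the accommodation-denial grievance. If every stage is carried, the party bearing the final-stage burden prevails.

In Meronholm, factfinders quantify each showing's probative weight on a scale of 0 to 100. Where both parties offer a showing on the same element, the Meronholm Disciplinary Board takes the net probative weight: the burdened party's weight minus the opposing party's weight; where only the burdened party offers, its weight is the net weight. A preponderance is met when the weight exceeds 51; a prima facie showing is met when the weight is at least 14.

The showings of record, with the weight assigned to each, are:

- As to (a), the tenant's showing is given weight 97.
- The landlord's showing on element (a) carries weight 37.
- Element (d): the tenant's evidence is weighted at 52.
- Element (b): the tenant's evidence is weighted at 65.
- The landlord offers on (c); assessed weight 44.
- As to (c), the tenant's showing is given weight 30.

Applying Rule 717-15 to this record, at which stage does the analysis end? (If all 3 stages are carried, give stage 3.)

Stage 1 — burden on tenant; standard: a preponderance (weight exceeds 51).
    (a): 97 − 37 = 60 > 51 [met]
    (b): 65 > 51 [met]
  The tenant carries Stage 1; the landlord now bears the burden.
Stage 2 — burden on landlord; standard: a prima facie showing (weight is at least 14).
    (c): 44 − 30 = 14 ≥ 14 [met]
  The landlord carries Stage 2; the tenant now bears the burden.
Stage 3 — burden on tenant; standard: a preponderance (weight exceeds 51).
    (d): 52 > 51 [met]
  All elements met at the final stage.
Every stage carried; the tenant prevails.

stage 3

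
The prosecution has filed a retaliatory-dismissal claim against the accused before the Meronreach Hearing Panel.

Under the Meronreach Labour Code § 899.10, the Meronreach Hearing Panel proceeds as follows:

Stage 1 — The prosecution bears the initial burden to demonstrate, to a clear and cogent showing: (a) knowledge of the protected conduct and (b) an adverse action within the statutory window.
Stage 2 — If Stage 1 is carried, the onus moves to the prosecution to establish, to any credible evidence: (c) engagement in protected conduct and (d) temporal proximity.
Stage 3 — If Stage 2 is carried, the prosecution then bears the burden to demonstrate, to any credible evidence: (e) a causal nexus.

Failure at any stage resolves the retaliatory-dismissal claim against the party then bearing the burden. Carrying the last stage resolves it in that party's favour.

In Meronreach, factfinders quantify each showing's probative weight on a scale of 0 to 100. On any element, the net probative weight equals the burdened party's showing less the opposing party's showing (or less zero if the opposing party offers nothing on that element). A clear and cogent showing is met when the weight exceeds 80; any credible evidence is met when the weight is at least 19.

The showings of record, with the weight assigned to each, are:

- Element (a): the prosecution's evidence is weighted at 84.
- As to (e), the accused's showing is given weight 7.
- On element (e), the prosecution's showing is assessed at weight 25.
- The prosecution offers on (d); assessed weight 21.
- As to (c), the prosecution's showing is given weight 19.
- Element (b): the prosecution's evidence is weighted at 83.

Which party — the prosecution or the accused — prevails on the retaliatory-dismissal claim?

Stage 1 — burden on prosecution; standard: a clear and cogent showing (weight exceeds 80).
    (a): 84 > 80 [met]
    (b): 83 > 80 [met]
  All elements met. The prosecution retains the burden for Stage 2.
Stage 2 — burden on prosecution; standard: any credible evidence (weight is at least 19).
    (c): 19 ≥ 19 [met]
    (d): 21 ≥ 19 [met]
  Stage 2 carried; the burden remains with the prosecution.
Stage 3 — burden on prosecution; standard: any credible evidence (weight is at least 19).
    (e): 25 − 7 = 18 < 19 [not met]
  The prosecution does not carry Stage 3.
So the accused prevails.

accused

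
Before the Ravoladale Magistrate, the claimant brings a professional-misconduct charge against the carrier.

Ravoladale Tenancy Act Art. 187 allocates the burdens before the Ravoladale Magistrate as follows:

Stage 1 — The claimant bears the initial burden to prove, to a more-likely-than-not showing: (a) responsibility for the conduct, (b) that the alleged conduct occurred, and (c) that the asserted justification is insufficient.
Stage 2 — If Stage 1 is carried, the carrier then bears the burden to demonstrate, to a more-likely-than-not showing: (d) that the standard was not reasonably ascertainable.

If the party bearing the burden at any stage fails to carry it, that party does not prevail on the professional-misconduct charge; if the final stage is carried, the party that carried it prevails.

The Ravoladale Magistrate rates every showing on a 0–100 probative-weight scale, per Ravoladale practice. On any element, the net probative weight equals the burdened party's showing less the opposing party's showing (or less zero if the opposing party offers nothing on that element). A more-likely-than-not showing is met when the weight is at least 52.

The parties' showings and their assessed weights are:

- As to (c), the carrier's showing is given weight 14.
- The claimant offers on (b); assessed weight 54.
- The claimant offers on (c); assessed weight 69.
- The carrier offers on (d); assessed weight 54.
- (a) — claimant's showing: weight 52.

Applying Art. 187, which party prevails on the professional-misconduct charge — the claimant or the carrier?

Stage 1 — burden on claimant; standard: a more-likely-than-not showing (weight is at least 52).
    (a): 52 ≥ 52 [met]
    (b): 54 ≥ 52 [met]
    (c): 69 − 14 = 55 ≥ 52 [met]
  All elements met. The burden passes to the carrier.
Stage 2 — burden on carrier; standard: a more-likely-than-not showing (weight is at least 52).
    (d): 54 ≥ 52 [met]
  The carrier carries the last stage.
Every stage carried; the carrier prevails.

carrier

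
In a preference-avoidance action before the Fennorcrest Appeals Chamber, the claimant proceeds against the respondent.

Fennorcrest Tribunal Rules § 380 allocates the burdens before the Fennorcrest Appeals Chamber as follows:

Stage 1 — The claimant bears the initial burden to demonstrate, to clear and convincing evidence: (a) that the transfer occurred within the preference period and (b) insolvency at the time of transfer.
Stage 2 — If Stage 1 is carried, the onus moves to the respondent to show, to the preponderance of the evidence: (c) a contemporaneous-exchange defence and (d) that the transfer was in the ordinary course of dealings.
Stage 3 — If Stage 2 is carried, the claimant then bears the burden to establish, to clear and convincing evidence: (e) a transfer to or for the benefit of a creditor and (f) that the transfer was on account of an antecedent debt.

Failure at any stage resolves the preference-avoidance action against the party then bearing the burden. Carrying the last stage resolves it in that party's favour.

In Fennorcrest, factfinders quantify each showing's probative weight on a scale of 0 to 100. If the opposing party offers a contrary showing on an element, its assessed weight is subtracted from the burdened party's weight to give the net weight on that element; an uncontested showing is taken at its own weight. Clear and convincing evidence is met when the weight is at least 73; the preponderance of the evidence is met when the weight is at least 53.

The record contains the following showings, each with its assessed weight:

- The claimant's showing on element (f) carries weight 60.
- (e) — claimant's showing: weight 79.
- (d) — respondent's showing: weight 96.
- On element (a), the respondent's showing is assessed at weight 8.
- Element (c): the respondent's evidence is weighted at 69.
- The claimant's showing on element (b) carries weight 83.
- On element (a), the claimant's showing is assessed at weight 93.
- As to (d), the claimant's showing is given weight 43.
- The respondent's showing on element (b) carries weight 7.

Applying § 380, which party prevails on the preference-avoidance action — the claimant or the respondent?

Stage 1 — burden on claimant; standard: clear and convincing evidence (weight is at least 73).
    (a): 93 − 8 = 85 ≥ 73 [met]
    (b): 83 − 7 = 76 ≥ 73 [met]
  All elements met. The burden passes to the respondent.
Stage 2 — burden on respondent; standard: the preponderance of the evidence (weight is at least 53).
    (c): 69 ≥ 53 [met]
    (d): 96 − 43 = 53 ≥ 53 [met]
  All elements met. The burden passes to the claimant.
Stage 3 — burden on claimant; standard: clear and convincing evidence (weight is at least 73).
    (e): 79 ≥ 73 [met]
    (f): 60 < 73 [not met]
  The claimant does not carry Stage 3.
So the respondent prevails.

respondent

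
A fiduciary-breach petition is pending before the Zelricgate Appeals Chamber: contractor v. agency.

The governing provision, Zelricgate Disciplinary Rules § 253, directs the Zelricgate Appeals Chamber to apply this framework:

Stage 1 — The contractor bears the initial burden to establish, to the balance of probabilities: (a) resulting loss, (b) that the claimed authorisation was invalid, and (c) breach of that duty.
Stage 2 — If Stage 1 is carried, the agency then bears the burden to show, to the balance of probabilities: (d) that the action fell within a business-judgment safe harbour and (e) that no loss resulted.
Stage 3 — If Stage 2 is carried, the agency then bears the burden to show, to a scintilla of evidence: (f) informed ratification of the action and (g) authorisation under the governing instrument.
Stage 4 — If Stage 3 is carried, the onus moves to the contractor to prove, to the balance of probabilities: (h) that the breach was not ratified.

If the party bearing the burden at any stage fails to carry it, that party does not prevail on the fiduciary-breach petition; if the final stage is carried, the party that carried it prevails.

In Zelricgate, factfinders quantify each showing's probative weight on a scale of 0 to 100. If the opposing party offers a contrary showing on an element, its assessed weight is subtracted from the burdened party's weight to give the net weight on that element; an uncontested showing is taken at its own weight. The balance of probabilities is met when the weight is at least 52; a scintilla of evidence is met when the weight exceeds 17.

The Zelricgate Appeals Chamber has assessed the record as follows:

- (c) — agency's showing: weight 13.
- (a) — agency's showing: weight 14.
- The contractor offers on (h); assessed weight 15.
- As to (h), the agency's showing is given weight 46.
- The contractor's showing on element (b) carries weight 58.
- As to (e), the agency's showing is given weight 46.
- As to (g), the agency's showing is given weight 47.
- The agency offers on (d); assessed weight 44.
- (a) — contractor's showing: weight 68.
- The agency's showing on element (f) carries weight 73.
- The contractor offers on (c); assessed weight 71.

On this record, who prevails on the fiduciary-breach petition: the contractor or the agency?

contractor

Stage 1 — burden on contractor; standard: the balance of probabilities (weight is at least 52).
    (a): 68 − 14 = 54 ≥ 52 [met]
    (b): 58 ≥ 52 [met]
    (c): 71 − 13 = 58 ≥ 52 [met]
  Stage 1 carried; the burden shifts to the agency.
Stage 2 — burden on agency; standard: the balance of probabilities (weight is at least 52).
    (d): 44 < 52 [not met]
    (e): 46 < 52 [not met]
  Stage 2 not carried; the agency fails its burden.
So the contractor prevails.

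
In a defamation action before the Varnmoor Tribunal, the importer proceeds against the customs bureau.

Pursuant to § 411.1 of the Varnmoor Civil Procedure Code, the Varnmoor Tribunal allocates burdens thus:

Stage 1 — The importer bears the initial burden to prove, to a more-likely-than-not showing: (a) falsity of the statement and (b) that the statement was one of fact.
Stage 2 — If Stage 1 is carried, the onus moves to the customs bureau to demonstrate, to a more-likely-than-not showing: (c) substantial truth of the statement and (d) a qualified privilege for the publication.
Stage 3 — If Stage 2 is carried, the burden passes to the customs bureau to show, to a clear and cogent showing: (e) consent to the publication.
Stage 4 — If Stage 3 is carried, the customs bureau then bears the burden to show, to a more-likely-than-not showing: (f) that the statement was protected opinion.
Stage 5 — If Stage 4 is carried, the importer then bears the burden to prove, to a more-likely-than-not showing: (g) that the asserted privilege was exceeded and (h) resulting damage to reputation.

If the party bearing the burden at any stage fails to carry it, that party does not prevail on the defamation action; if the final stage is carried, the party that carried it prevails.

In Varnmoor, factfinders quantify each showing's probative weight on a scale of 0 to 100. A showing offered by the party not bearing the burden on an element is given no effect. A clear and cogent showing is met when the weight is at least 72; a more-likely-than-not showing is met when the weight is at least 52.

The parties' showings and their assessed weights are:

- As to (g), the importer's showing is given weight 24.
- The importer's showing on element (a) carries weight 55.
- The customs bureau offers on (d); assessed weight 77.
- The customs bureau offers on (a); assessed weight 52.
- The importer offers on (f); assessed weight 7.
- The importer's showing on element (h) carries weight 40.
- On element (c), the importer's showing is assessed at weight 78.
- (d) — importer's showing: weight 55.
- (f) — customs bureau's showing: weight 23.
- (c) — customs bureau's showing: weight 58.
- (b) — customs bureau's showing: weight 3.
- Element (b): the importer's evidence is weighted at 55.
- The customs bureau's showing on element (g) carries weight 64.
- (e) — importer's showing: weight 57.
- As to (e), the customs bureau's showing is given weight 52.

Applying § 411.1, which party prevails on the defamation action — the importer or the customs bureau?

At Stage 1 the importer must meet a more-likely-than-not showing (weight is at least 52): on (a) the weight is 55 (the customs bureau's 52 is given no effect), ≥ 52, so (a) meets the standard; on (b) the weight is 55 (the customs bureau's 3 is given no effect), which does reach 52, so (b) meets the standard.
  Stage 1 is satisfied; the onus moves to the customs bureau.
At Stage 2 the customs bureau must meet a more-likely-than-not showing (weight is at least 52): on (c) the weight is 58 (the importer's 78 is given no effect), which does reach 52, so (c) meets the standard; on (d) the weight is 77 (the importer's 55 is given no effect), which does reach 52, so (d) meets the standard.
  Stage 2 is satisfied; the customs bureau continues to bear the burden.
At Stage 3 the customs bureau must meet a clear and cogent showing (weight is at least 72): on (e) the weight is 52 (the importer's 57 is given no effect), which does not reach 72, so (e) does not meet the standard.
  The customs bureau does not carry Stage 3.
The importer prevails.

importer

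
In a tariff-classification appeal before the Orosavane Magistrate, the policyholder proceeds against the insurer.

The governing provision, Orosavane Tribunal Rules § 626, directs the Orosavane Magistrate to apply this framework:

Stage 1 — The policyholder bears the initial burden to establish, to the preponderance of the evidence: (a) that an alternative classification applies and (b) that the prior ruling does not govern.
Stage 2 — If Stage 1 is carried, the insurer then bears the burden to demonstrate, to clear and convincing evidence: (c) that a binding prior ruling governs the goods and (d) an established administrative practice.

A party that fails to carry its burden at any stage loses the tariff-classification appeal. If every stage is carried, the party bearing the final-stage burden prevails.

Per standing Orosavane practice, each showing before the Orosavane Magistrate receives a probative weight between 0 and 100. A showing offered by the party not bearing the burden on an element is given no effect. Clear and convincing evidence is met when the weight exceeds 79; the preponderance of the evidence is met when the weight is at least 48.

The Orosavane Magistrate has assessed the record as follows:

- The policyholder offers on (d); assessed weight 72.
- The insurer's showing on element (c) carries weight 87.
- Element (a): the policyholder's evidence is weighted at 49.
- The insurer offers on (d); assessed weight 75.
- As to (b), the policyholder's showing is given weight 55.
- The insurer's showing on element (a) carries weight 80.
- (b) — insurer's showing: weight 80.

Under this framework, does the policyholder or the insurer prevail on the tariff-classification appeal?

Stage 1 (policyholder, the preponderance of the evidence, weight is at least 48): (a) 49 (insurer's 80 disregarded) ≥ 48 — meets; (b) 55 (insurer's 80 disregarded) ≥ 48 — meets.
  Stage 1 is satisfied; the onus moves to the insurer.
Stage 2 (insurer, clear and convincing evidence, weight exceeds 79): (c) 87 > 79 — meets; (d) 75 (policyholder's 72 disregarded) ≤ 79 — fails.
  Stage 2 not carried; the insurer fails its burden.
The policyholder prevails.

policyholder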